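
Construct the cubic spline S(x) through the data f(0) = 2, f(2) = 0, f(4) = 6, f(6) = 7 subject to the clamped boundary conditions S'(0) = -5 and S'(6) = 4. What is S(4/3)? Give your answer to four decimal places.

Write M_i for S''(x_i). With h_i = 2, 2, 2 and divided differences Δ_i = -1, 3, 1/2, the continuity of S' gives the tridiagonal system
  2·M_0 + 8·M_1 + 2·M_2 = 6(Δ_1 - Δ_0) = 24
  2·M_1 + 8·M_2 + 2·M_3 = 6(Δ_2 - Δ_1) = -15
Clamped end conditions give two more equations: 2h_0·M_0 + h_0·M_1 = 6(Δ_0 - S'(0)) = 24 and h_2·M_2 + 2h_2·M_3 = 6(S'(6) - Δ_2) = 21.
Forward elimination and back-substitution give M_0 = 9/2, M_1 = 3, M_2 = -9/2, M_3 = 15/2.
On [0, 2], S(x) = 2 - 5·x + 9/4·x² - 1/8·x³.
With x = 4/3: S(4/3) = -26/27.

-0.9630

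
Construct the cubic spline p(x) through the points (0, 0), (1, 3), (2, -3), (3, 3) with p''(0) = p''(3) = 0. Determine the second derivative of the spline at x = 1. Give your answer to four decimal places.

-19.2000

Put m_i = p'' at the i-th knot. Here h = (1, 1, 1) and Δ = (3, -6, 6), so the interior equations h_(i-1)·m_(i-1) + 2(h_(i-1)+h_i)·m_i + h_i·m_(i+1) = 6(Δ_i − Δ_(i-1)) read
  1·m_0 + 4·m_1 + 1·m_2 = 6(Δ_1 - Δ_0) = -54
  1·m_1 + 4·m_2 + 1·m_3 = 6(Δ_2 - Δ_1) = 72
Natural end conditions: m_0 = m_3 = 0.
Forward elimination and back-substitution give m_0 = 0, m_1 = -96/5, m_2 = 114/5, m_3 = 0.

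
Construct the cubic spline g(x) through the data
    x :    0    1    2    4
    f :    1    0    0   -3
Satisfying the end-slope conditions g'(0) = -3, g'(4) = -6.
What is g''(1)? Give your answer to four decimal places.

Write M_i for g''(x_i). With h_i = 1, 1, 2 and divided differences Δ_i = -1, 0, -3/2, the continuity of g' gives the tridiagonal system
  1·M_0 + 4·M_1 + 1·M_2 = 6(Δ_1 - Δ_0) = 6
  1·M_1 + 6·M_2 + 2·M_3 = 6(Δ_2 - Δ_1) = -9
Clamped end conditions give two more equations: 2h_0·M_0 + h_0·M_1 = 6(Δ_0 - g'(0)) = 12 and h_2·M_2 + 2h_2·M_3 = 6(g'(4) - Δ_2) = -27.
Solving: M_0 = 135/22, M_1 = -3/11, M_2 = 21/22, M_3 = -159/22.

-0.2727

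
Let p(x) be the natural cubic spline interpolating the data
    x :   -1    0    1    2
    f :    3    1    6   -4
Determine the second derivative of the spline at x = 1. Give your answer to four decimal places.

-26.8000

With m_i denoting the second derivative at x_i, h_i = 1, 1, 1, and Δ_i = (y_(i+1) − y_i)/h_i = -2, 5, -10:
  1·m_0 + 4·m_1 + 1·m_2 = 6(Δ_1 - Δ_0) = 42
  1·m_1 + 4·m_2 + 1·m_3 = 6(Δ_2 - Δ_1) = -90
Natural end conditions: m_0 = m_3 = 0.
Forward elimination and back-substitution give m_0 = 0, m_1 = 86/5, m_2 = -134/5, m_3 = 0.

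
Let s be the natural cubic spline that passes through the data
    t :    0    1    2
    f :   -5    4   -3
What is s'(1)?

1

Let M_i = s''(x_i). Step sizes h_i = 1, 1; slopes of the chords Δ_i = (y_(i+1) - y_i)/h_i = 9, -7.
  1·M_0 + 4·M_1 + 1·M_2 = 6(Δ_1 - Δ_0) = -96
Natural end conditions: M_0 = M_2 = 0.
Hence M_0 = 0, M_1 = -24, M_2 = 0.
On [1, 2], s'(t) = b_1 + 2c_1·(t - 1) + 3d_1·(t - 1)² with b_1 = Δ_1 - h_1(2M_1 + M_2)/6 = 1, c_1 = M_1/2 = -12, d_1 = (M_2 - M_1)/(6h_1) = 4. So s'(1) = 1.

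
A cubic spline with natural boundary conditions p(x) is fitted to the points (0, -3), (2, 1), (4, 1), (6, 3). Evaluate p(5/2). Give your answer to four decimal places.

1.2063

Put σ_i = p'' at the i-th knot. Here h = (2, 2, 2) and Δ = (2, 0, 1), so the interior equations h_(i-1)·σ_(i-1) + 2(h_(i-1)+h_i)·σ_i + h_i·σ_(i+1) = 6(Δ_i − Δ_(i-1)) read
  2·σ_0 + 8·σ_1 + 2·σ_2 = 6(Δ_1 - Δ_0) = -12
  2·σ_1 + 8·σ_2 + 2·σ_3 = 6(Δ_2 - Δ_1) = 6
Natural end conditions: σ_0 = σ_3 = 0.
Hence σ_0 = 0, σ_1 = -9/5, σ_2 = 6/5, σ_3 = 0.
On [2, 4], p(x) = 1 + 4/5·(x - 2) - 9/10·(x - 2)² + 1/4·(x - 2)³.
With (x - 2) = 1/2: p(5/2) = 193/160.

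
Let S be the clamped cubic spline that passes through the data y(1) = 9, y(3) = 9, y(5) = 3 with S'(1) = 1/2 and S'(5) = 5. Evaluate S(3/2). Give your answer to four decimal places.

Write M_i for S''(x_i). With h_i = 2, 2 and divided differences Δ_i = 0, -3, the continuity of S' gives the tridiagonal system
  2·M_0 + 8·M_1 + 2·M_2 = 6(Δ_1 - Δ_0) = -18
Clamped end conditions give two more equations: 2h_0·M_0 + h_0·M_1 = 6(Δ_0 - S'(1)) = -3 and h_1·M_1 + 2h_1·M_2 = 6(S'(5) - Δ_1) = 48.
Solving the tridiagonal system: M_0 = 21/8, M_1 = -27/4, M_2 = 123/8.
On [1, 3], S(x) = 9 + 1/2·(x - 1) + 21/16·(x - 1)² - 25/32·(x - 1)³.
With (x - 1) = 1/2: S(3/2) = 2427/256.

9.4805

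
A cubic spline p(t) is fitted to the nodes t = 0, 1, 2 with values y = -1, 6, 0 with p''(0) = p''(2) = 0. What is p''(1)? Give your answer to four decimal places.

With σ_i denoting the second derivative at x_i, h_i = 1, 1, and Δ_i = (y_(i+1) − y_i)/h_i = 7, -6:
  1·σ_0 + 4·σ_1 + 1·σ_2 = 6(Δ_1 - Δ_0) = -78
Natural end conditions: σ_0 = σ_2 = 0.
Forward elimination and back-substitution give σ_0 = 0, σ_1 = -39/2, σ_2 = 0.

-19.5000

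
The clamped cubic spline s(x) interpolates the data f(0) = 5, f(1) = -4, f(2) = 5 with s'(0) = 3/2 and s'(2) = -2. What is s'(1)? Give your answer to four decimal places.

0.1250

Put m_i = s'' at the i-th knot. Here h = (1, 1) and Δ = (-9, 9), so the interior equations h_(i-1)·m_(i-1) + 2(h_(i-1)+h_i)·m_i + h_i·m_(i+1) = 6(Δ_i − Δ_(i-1)) read
  1·m_0 + 4·m_1 + 1·m_2 = 6(Δ_1 - Δ_0) = 108
Clamped end conditions give two more equations: 2h_0·m_0 + h_0·m_1 = 6(Δ_0 - s'(0)) = -63 and h_1·m_1 + 2h_1·m_2 = 6(s'(2) - Δ_1) = -66.
Solving: m_0 = -241/4, m_1 = 115/2, m_2 = -247/4.
On [1, 2], s'(x) = b_1 + 2c_1·(x - 1) + 3d_1·(x - 1)² with b_1 = Δ_1 - h_1(2m_1 + m_2)/6 = 1/8, c_1 = m_1/2 = 115/4, d_1 = (m_2 - m_1)/(6h_1) = -159/8. So s'(1) = 1/8.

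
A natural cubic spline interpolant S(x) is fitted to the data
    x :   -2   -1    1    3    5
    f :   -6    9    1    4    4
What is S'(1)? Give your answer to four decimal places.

Put M_i = S'' at the i-th knot. Here h = (1, 2, 2, 2) and Δ = (15, -4, 3/2, 0), so the interior equations h_(i-1)·M_(i-1) + 2(h_(i-1)+h_i)·M_i + h_i·M_(i+1) = 6(Δ_i − Δ_(i-1)) read
  1·M_0 + 6·M_1 + 2·M_2 = 6(Δ_1 - Δ_0) = -114
  2·M_1 + 8·M_2 + 2·M_3 = 6(Δ_2 - Δ_1) = 33
  2·M_2 + 8·M_3 + 2·M_4 = 6(Δ_3 - Δ_2) = -9
Natural end conditions: M_0 = M_4 = 0.
Hence M_0 = 0, M_1 = -1851/82, M_2 = 879/82, M_3 = -156/41, M_4 = 0.
On [1, 3], S'(x) = b_2 + 2c_2·(x - 1) + 3d_2·(x - 1)² with b_2 = Δ_2 - h_2(2M_2 + M_3)/6 = -359/82, c_2 = M_2/2 = 879/164, d_2 = (M_3 - M_2)/(6h_2) = -397/328. So S'(1) = -359/82.

-4.3780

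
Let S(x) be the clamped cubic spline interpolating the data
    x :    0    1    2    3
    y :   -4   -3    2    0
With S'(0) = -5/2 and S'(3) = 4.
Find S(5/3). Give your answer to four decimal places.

Let M_i = S''(x_i). Step sizes h_i = 1, 1, 1; slopes of the chords Δ_i = (y_(i+1) - y_i)/h_i = 1, 5, -2.
  1·M_0 + 4·M_1 + 1·M_2 = 6(Δ_1 - Δ_0) = 24
  1·M_1 + 4·M_2 + 1·M_3 = 6(Δ_2 - Δ_1) = -42
Clamped end conditions give two more equations: 2h_0·M_0 + h_0·M_1 = 6(Δ_0 - S'(0)) = 21 and h_2·M_2 + 2h_2·M_3 = 6(S'(3) - Δ_2) = 36.
Solving: M_0 = 86/15, M_1 = 143/15, M_2 = -298/15, M_3 = 419/15.
On [1, 2], S(x) = -3 + 77/15·(x - 1) + 143/30·(x - 1)² - 49/10·(x - 1)³.
With (x - 1) = 2/3: S(5/3) = 49/45.

1.0889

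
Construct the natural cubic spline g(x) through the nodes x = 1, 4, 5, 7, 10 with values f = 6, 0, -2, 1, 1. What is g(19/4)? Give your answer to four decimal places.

-1.7074

With m_i denoting the second derivative at x_i, h_i = 3, 1, 2, 3, and Δ_i = (y_(i+1) − y_i)/h_i = -2, -2, 3/2, 0:
  3·m_0 + 8·m_1 + 1·m_2 = 6(Δ_1 - Δ_0) = 0
  1·m_1 + 6·m_2 + 2·m_3 = 6(Δ_2 - Δ_1) = 21
  2·m_2 + 10·m_3 + 3·m_4 = 6(Δ_3 - Δ_2) = -9
Natural end conditions: m_0 = m_4 = 0.
Hence m_0 = 0, m_1 = -38/73, m_2 = 304/73, m_3 = -253/146, m_4 = 0.
On [4, 5], g(x) = 0 - 184/73·(x - 4) - 19/73·(x - 4)² + 57/73·(x - 4)³.
With (x - 4) = 3/4: g(19/4) = -7977/4672.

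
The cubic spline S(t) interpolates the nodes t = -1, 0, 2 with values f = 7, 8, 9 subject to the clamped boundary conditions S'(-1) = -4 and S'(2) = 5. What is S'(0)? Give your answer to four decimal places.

With M_i denoting the second derivative at x_i, h_i = 1, 2, and Δ_i = (y_(i+1) − y_i)/h_i = 1, 1/2:
  1·M_0 + 6·M_1 + 2·M_2 = 6(Δ_1 - Δ_0) = -3
Clamped end conditions give two more equations: 2h_0·M_0 + h_0·M_1 = 6(Δ_0 - S'(-1)) = 30 and h_1·M_1 + 2h_1·M_2 = 6(S'(2) - Δ_1) = 27.
Solving: M_0 = 37/2, M_1 = -7, M_2 = 41/4.
On [0, 2], S'(t) = b_1 + 2c_1·t + 3d_1·t² with b_1 = Δ_1 - h_1(2M_1 + M_2)/6 = 7/4, c_1 = M_1/2 = -7/2, d_1 = (M_2 - M_1)/(6h_1) = 23/16. So S'(0) = 7/4.

1.7500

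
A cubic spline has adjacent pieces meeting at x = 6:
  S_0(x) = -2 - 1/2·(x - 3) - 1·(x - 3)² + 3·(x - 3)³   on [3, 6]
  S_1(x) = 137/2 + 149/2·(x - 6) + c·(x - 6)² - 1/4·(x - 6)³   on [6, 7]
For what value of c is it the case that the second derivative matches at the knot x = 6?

26

S_0''(x) = -2 + 18·(x - 3), so S_0''(6) = 52. On the right, S_1''(6) = 2c, so c = 26.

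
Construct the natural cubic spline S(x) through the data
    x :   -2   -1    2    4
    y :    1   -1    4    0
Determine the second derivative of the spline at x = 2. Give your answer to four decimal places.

-3.4085

Let M_i = S''(x_i). Step sizes h_i = 1, 3, 2; slopes of the chords Δ_i = (y_(i+1) - y_i)/h_i = -2, 5/3, -2.
  1·M_0 + 8·M_1 + 3·M_2 = 6(Δ_1 - Δ_0) = 22
  3·M_1 + 10·M_2 + 2·M_3 = 6(Δ_2 - Δ_1) = -22
Natural end conditions: M_0 = M_3 = 0.
Solving the tridiagonal system: M_0 = 0, M_1 = 286/71, M_2 = -242/71, M_3 = 0.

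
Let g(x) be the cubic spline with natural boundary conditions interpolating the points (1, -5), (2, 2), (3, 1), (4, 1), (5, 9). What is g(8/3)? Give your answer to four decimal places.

1.8413

Let σ_i = g''(x_i). Step sizes h_i = 1, 1, 1, 1; slopes of the chords Δ_i = (y_(i+1) - y_i)/h_i = 7, -1, 0, 8.
  1·σ_0 + 4·σ_1 + 1·σ_2 = 6(Δ_1 - Δ_0) = -48
  1·σ_1 + 4·σ_2 + 1·σ_3 = 6(Δ_2 - Δ_1) = 6
  1·σ_2 + 4·σ_3 + 1·σ_4 = 6(Δ_3 - Δ_2) = 48
Natural end conditions: σ_0 = σ_4 = 0.
Solving: σ_0 = 0, σ_1 = -87/7, σ_2 = 12/7, σ_3 = 81/7, σ_4 = 0.
On [2, 3], g(x) = 2 + 20/7·(x - 2) - 87/14·(x - 2)² + 33/14·(x - 2)³.
With (x - 2) = 2/3: g(8/3) = 116/63.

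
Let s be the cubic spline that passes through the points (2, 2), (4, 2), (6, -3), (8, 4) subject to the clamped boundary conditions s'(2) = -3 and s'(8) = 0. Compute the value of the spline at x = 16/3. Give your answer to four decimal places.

-2.2370

Write m_i for s''(x_i). With h_i = 2, 2, 2 and divided differences Δ_i = 0, -5/2, 7/2, the continuity of s' gives the tridiagonal system
  2·m_0 + 8·m_1 + 2·m_2 = 6(Δ_1 - Δ_0) = -15
  2·m_1 + 8·m_2 + 2·m_3 = 6(Δ_2 - Δ_1) = 36
Clamped end conditions give two more equations: 2h_0·m_0 + h_0·m_1 = 6(Δ_0 - s'(2)) = 18 and h_2·m_2 + 2h_2·m_3 = 6(s'(8) - Δ_2) = -21.
Solving: m_0 = 37/5, m_1 = -29/5, m_2 = 83/10, m_3 = -47/5.
On [4, 6], s(x) = 2 - 7/5·(x - 4) - 29/10·(x - 4)² + 47/40·(x - 4)³.
With (x - 4) = 4/3: s(16/3) = -302/135.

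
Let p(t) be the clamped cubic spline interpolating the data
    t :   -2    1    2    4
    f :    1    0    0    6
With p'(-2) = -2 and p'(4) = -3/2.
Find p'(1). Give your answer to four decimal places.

-0.6071

Put M_i = p'' at the i-th knot. Here h = (3, 1, 2) and Δ = (-1/3, 0, 3), so the interior equations h_(i-1)·M_(i-1) + 2(h_(i-1)+h_i)·M_i + h_i·M_(i+1) = 6(Δ_i − Δ_(i-1)) read
  3·M_0 + 8·M_1 + 1·M_2 = 6(Δ_1 - Δ_0) = 2
  1·M_1 + 6·M_2 + 2·M_3 = 6(Δ_2 - Δ_1) = 18
Clamped end conditions give two more equations: 2h_0·M_0 + h_0·M_1 = 6(Δ_0 - p'(-2)) = 10 and h_2·M_2 + 2h_2·M_3 = 6(p'(4) - Δ_2) = -27.
Forward elimination and back-substitution give M_0 = 101/42, M_1 = -31/21, M_2 = 277/42, M_3 = -211/21.
On [1, 2], p'(t) = b_1 + 2c_1·(t - 1) + 3d_1·(t - 1)² with b_1 = Δ_1 - h_1(2M_1 + M_2)/6 = -17/28, c_1 = M_1/2 = -31/42, d_1 = (M_2 - M_1)/(6h_1) = 113/84. So p'(1) = -17/28.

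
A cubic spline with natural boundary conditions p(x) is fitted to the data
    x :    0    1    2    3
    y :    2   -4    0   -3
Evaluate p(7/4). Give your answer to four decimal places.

Write M_i for p''(x_i). With h_i = 1, 1, 1 and divided differences Δ_i = -6, 4, -3, the continuity of p' gives the tridiagonal system
  1·M_0 + 4·M_1 + 1·M_2 = 6(Δ_1 - Δ_0) = 60
  1·M_1 + 4·M_2 + 1·M_3 = 6(Δ_2 - Δ_1) = -42
Natural end conditions: M_0 = M_3 = 0.
Hence M_0 = 0, M_1 = 94/5, M_2 = -76/5, M_3 = 0.
On [1, 2], p(x) = -4 + 4/15·(x - 1) + 47/5·(x - 1)² - 17/3·(x - 1)³.
With (x - 1) = 3/4: p(7/4) = -289/320.

-0.9031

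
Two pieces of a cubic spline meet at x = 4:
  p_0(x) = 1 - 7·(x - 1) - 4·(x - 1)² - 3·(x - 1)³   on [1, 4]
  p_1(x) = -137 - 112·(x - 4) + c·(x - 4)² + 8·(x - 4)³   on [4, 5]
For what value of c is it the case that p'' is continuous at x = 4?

-31

p_0''(x) = -8 - 18·(x - 1), so p_0''(4) = -62. On the right, p_1''(4) = 2c, so c = -31.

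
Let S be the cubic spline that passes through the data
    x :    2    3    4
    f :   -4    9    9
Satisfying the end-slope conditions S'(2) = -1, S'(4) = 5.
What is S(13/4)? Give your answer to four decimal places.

With m_i denoting the second derivative at x_i, h_i = 1, 1, and Δ_i = (y_(i+1) − y_i)/h_i = 13, 0:
  1·m_0 + 4·m_1 + 1·m_2 = 6(Δ_1 - Δ_0) = -78
Clamped end conditions give two more equations: 2h_0·m_0 + h_0·m_1 = 6(Δ_0 - S'(2)) = 84 and h_1·m_1 + 2h_1·m_2 = 6(S'(4) - Δ_1) = 30.
Solving: m_0 = 129/2, m_1 = -45, m_2 = 75/2.
On [3, 4], S(x) = 9 + 35/4·(x - 3) - 45/2·(x - 3)² + 55/4·(x - 3)³.
With (x - 3) = 1/4: S(13/4) = 2559/256.

9.9961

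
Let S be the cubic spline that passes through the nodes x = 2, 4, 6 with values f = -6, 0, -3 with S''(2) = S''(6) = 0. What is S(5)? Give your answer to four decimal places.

-0.6563

Write M_i for S''(x_i). With h_i = 2, 2 and divided differences Δ_i = 3, -3/2, the continuity of S' gives the tridiagonal system
  2·M_0 + 8·M_1 + 2·M_2 = 6(Δ_1 - Δ_0) = -27
Natural end conditions: M_0 = M_2 = 0.
Forward elimination and back-substitution give M_0 = 0, M_1 = -27/8, M_2 = 0.
On [4, 6], S(x) = 0 + 3/4·(x - 4) - 27/16·(x - 4)² + 9/32·(x - 4)³.
With (x - 4) = 1: S(5) = -21/32.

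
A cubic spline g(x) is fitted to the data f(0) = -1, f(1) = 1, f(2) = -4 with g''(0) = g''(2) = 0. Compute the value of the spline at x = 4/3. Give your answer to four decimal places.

Put σ_i = g'' at the i-th knot. Here h = (1, 1) and Δ = (2, -5), so the interior equations h_(i-1)·σ_(i-1) + 2(h_(i-1)+h_i)·σ_i + h_i·σ_(i+1) = 6(Δ_i − Δ_(i-1)) read
  1·σ_0 + 4·σ_1 + 1·σ_2 = 6(Δ_1 - Δ_0) = -42
Natural end conditions: σ_0 = σ_2 = 0.
Hence σ_0 = 0, σ_1 = -21/2, σ_2 = 0.
On [1, 2], g(x) = 1 - 3/2·(x - 1) - 21/4·(x - 1)² + 7/4·(x - 1)³.
With (x - 1) = 1/3: g(4/3) = -1/54.

-0.0185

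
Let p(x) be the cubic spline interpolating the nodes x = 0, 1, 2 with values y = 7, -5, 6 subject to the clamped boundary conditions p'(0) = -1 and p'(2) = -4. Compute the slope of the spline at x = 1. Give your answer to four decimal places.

0.5000

With σ_i denoting the second derivative at x_i, h_i = 1, 1, and Δ_i = (y_(i+1) − y_i)/h_i = -12, 11:
  1·σ_0 + 4·σ_1 + 1·σ_2 = 6(Δ_1 - Δ_0) = 138
Clamped end conditions give two more equations: 2h_0·σ_0 + h_0·σ_1 = 6(Δ_0 - p'(0)) = -66 and h_1·σ_1 + 2h_1·σ_2 = 6(p'(2) - Δ_1) = -90.
Solving: σ_0 = -69, σ_1 = 72, σ_2 = -81.
On [1, 2], p'(x) = b_1 + 2c_1·(x - 1) + 3d_1·(x - 1)² with b_1 = Δ_1 - h_1(2σ_1 + σ_2)/6 = 1/2, c_1 = σ_1/2 = 36, d_1 = (σ_2 - σ_1)/(6h_1) = -51/2. So p'(1) = 1/2.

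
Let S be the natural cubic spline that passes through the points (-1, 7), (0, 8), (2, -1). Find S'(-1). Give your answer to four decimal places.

1.9167

Write σ_i for S''(x_i). With h_i = 1, 2 and divided differences Δ_i = 1, -9/2, the continuity of S' gives the tridiagonal system
  1·σ_0 + 6·σ_1 + 2·σ_2 = 6(Δ_1 - Δ_0) = -33
Natural end conditions: σ_0 = σ_2 = 0.
Solving: σ_0 = 0, σ_1 = -11/2, σ_2 = 0.
On [-1, 0], S'(x) = b_0 + 2c_0·(x + 1) + 3d_0·(x + 1)² with b_0 = Δ_0 - h_0(2σ_0 + σ_1)/6 = 23/12, c_0 = σ_0/2 = 0, d_0 = (σ_1 - σ_0)/(6h_0) = -11/12. So S'(-1) = 23/12.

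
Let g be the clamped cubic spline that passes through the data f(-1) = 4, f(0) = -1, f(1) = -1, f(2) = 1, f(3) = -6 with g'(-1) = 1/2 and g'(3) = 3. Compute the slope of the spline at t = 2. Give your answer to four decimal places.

Write σ_i for g''(x_i). With h_i = 1, 1, 1, 1 and divided differences Δ_i = -5, 0, 2, -7, the continuity of g' gives the tridiagonal system
  1·σ_0 + 4·σ_1 + 1·σ_2 = 6(Δ_1 - Δ_0) = 30
  1·σ_1 + 4·σ_2 + 1·σ_3 = 6(Δ_2 - Δ_1) = 12
  1·σ_2 + 4·σ_3 + 1·σ_4 = 6(Δ_3 - Δ_2) = -54
Clamped end conditions give two more equations: 2h_0·σ_0 + h_0·σ_1 = 6(Δ_0 - g'(-1)) = -33 and h_3·σ_3 + 2h_3·σ_4 = 6(g'(3) - Δ_3) = 60.
Forward elimination and back-substitution give σ_0 = -1243/56, σ_1 = 319/28, σ_2 = 53/8, σ_3 = -725/28, σ_4 = 2405/56.
On [2, 3], g'(t) = b_3 + 2c_3·(t - 2) + 3d_3·(t - 2)² with b_3 = Δ_3 - h_3(2σ_3 + σ_4)/6 = -619/112, c_3 = σ_3/2 = -725/56, d_3 = (σ_4 - σ_3)/(6h_3) = 1285/112. So g'(2) = -619/112.

-5.5268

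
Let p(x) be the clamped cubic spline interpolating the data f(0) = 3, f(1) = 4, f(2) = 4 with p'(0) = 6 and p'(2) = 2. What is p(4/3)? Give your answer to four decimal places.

3.6667

Put M_i = p'' at the i-th knot. Here h = (1, 1) and Δ = (1, 0), so the interior equations h_(i-1)·M_(i-1) + 2(h_(i-1)+h_i)·M_i + h_i·M_(i+1) = 6(Δ_i − Δ_(i-1)) read
  1·M_0 + 4·M_1 + 1·M_2 = 6(Δ_1 - Δ_0) = -6
Clamped end conditions give two more equations: 2h_0·M_0 + h_0·M_1 = 6(Δ_0 - p'(0)) = -30 and h_1·M_1 + 2h_1·M_2 = 6(p'(2) - Δ_1) = 12.
Solving the tridiagonal system: M_0 = -31/2, M_1 = 1, M_2 = 11/2.
On [1, 2], p(x) = 4 - 5/4·(x - 1) + 1/2·(x - 1)² + 3/4·(x - 1)³.
With (x - 1) = 1/3: p(4/3) = 11/3.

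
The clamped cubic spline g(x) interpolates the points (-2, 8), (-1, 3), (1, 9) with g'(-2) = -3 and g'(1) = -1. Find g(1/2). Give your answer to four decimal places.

Write σ_i for g''(x_i). With h_i = 1, 2 and divided differences Δ_i = -5, 3, the continuity of g' gives the tridiagonal system
  1·σ_0 + 6·σ_1 + 2·σ_2 = 6(Δ_1 - Δ_0) = 48
Clamped end conditions give two more equations: 2h_0·σ_0 + h_0·σ_1 = 6(Δ_0 - g'(-2)) = -12 and h_1·σ_1 + 2h_1·σ_2 = 6(g'(1) - Δ_1) = -24.
Hence σ_0 = -40/3, σ_1 = 44/3, σ_2 = -40/3.
On [-1, 1], g(x) = 3 - 7/3·(x + 1) + 22/3·(x + 1)² - 7/3·(x + 1)³.
With (x + 1) = 3/2: g(1/2) = 65/8.

8.1250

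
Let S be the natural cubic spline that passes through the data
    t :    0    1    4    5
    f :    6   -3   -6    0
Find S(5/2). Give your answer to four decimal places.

Write m_i for S''(x_i). With h_i = 1, 3, 1 and divided differences Δ_i = -9, -1, 6, the continuity of S' gives the tridiagonal system
  1·m_0 + 8·m_1 + 3·m_2 = 6(Δ_1 - Δ_0) = 48
  3·m_1 + 8·m_2 + 1·m_3 = 6(Δ_2 - Δ_1) = 42
Natural end conditions: m_0 = m_3 = 0.
Solving: m_0 = 0, m_1 = 258/55, m_2 = 192/55, m_3 = 0.
On [1, 4], S(t) = -3 - 409/55·(t - 1) + 129/55·(t - 1)² - 1/15·(t - 1)³.
With (t - 1) = 3/2: S(5/2) = -801/88.

-9.1023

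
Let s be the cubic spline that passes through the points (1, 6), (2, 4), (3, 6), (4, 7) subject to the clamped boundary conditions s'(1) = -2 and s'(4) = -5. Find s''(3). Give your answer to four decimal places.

1.6000

With σ_i denoting the second derivative at x_i, h_i = 1, 1, 1, and Δ_i = (y_(i+1) − y_i)/h_i = -2, 2, 1:
  1·σ_0 + 4·σ_1 + 1·σ_2 = 6(Δ_1 - Δ_0) = 24
  1·σ_1 + 4·σ_2 + 1·σ_3 = 6(Δ_2 - Δ_1) = -6
Clamped end conditions give two more equations: 2h_0·σ_0 + h_0·σ_1 = 6(Δ_0 - s'(1)) = 0 and h_2·σ_2 + 2h_2·σ_3 = 6(s'(4) - Δ_2) = -36.
Solving the tridiagonal system: σ_0 = -16/5, σ_1 = 32/5, σ_2 = 8/5, σ_3 = -94/5.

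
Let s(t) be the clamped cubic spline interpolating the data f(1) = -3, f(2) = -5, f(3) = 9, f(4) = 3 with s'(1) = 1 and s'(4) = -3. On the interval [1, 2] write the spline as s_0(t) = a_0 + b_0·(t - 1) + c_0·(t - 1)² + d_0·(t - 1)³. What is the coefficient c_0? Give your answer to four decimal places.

Let M_i = s''(x_i). Step sizes h_i = 1, 1, 1; slopes of the chords Δ_i = (y_(i+1) - y_i)/h_i = -2, 14, -6.
  1·M_0 + 4·M_1 + 1·M_2 = 6(Δ_1 - Δ_0) = 96
  1·M_1 + 4·M_2 + 1·M_3 = 6(Δ_2 - Δ_1) = -120
Clamped end conditions give two more equations: 2h_0·M_0 + h_0·M_1 = 6(Δ_0 - s'(1)) = -18 and h_2·M_2 + 2h_2·M_3 = 6(s'(4) - Δ_2) = 18.
Solving the tridiagonal system: M_0 = -466/15, M_1 = 662/15, M_2 = -742/15, M_3 = 506/15.
On [1, 2], with s_0(t) = a_0 + b_0·(t - 1) + c_0·(t - 1)² + d_0·(t - 1)³: c_0 = M_0/2 = -233/15, d_0 = (M_1 - M_0)/(6h_0) = 188/15, b_0 = Δ_0 - h_0(2M_0 + M_1)/6 = 1.

-15.5333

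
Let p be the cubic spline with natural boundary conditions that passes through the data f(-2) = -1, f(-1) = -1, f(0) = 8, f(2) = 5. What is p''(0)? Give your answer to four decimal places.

-13.3043

With σ_i denoting the second derivative at x_i, h_i = 1, 1, 2, and Δ_i = (y_(i+1) − y_i)/h_i = 0, 9, -3/2:
  1·σ_0 + 4·σ_1 + 1·σ_2 = 6(Δ_1 - Δ_0) = 54
  1·σ_1 + 6·σ_2 + 2·σ_3 = 6(Δ_2 - Δ_1) = -63
Natural end conditions: σ_0 = σ_3 = 0.
Solving the tridiagonal system: σ_0 = 0, σ_1 = 387/23, σ_2 = -306/23, σ_3 = 0.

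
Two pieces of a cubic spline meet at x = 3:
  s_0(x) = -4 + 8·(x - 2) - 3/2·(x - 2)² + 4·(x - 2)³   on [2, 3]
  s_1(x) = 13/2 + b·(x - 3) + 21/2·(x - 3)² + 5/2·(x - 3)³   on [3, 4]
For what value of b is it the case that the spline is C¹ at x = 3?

s_0'(x) = 8 - 3·(x - 2) + 12·(x - 2)², so s_0'(3) = 17. On the right, s_1'(3) = b, so b = 17.

17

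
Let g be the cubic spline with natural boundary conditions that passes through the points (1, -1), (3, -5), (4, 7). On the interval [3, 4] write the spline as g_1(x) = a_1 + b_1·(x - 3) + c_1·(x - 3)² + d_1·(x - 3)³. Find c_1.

With M_i denoting the second derivative at x_i, h_i = 2, 1, and Δ_i = (y_(i+1) − y_i)/h_i = -2, 12:
  2·M_0 + 6·M_1 + 1·M_2 = 6(Δ_1 - Δ_0) = 84
Natural end conditions: M_0 = M_2 = 0.
Hence M_0 = 0, M_1 = 14, M_2 = 0.
On [3, 4], with g_1(x) = a_1 + b_1·(x - 3) + c_1·(x - 3)² + d_1·(x - 3)³: c_1 = M_1/2 = 7, d_1 = (M_2 - M_1)/(6h_1) = -7/3, b_1 = Δ_1 - h_1(2M_1 + M_2)/6 = 22/3.

7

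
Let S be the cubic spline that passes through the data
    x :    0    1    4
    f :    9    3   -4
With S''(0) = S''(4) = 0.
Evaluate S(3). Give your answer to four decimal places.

-2.8889

Put M_i = S'' at the i-th knot. Here h = (1, 3) and Δ = (-6, -7/3), so the interior equations h_(i-1)·M_(i-1) + 2(h_(i-1)+h_i)·M_i + h_i·M_(i+1) = 6(Δ_i − Δ_(i-1)) read
  1·M_0 + 8·M_1 + 3·M_2 = 6(Δ_1 - Δ_0) = 22
Natural end conditions: M_0 = M_2 = 0.
Solving: M_0 = 0, M_1 = 11/4, M_2 = 0.
On [1, 4], S(x) = 3 - 61/12·(x - 1) + 11/8·(x - 1)² - 11/72·(x - 1)³.
With (x - 1) = 2: S(3) = -26/9.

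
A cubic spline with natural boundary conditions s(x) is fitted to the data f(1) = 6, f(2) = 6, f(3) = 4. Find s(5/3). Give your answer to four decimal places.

Put σ_i = s'' at the i-th knot. Here h = (1, 1) and Δ = (0, -2), so the interior equations h_(i-1)·σ_(i-1) + 2(h_(i-1)+h_i)·σ_i + h_i·σ_(i+1) = 6(Δ_i − Δ_(i-1)) read
  1·σ_0 + 4·σ_1 + 1·σ_2 = 6(Δ_1 - Δ_0) = -12
Natural end conditions: σ_0 = σ_2 = 0.
Hence σ_0 = 0, σ_1 = -3, σ_2 = 0.
On [1, 2], s(x) = 6 + 1/2·(x - 1) + 0·(x - 1)² - 1/2·(x - 1)³.
With (x - 1) = 2/3: s(5/3) = 167/27.

6.1852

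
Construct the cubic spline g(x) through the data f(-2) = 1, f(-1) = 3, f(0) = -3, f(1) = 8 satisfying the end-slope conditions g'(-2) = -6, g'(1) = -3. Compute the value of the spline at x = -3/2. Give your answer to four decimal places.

With M_i denoting the second derivative at x_i, h_i = 1, 1, 1, and Δ_i = (y_(i+1) − y_i)/h_i = 2, -6, 11:
  1·M_0 + 4·M_1 + 1·M_2 = 6(Δ_1 - Δ_0) = -48
  1·M_1 + 4·M_2 + 1·M_3 = 6(Δ_2 - Δ_1) = 102
Clamped end conditions give two more equations: 2h_0·M_0 + h_0·M_1 = 6(Δ_0 - g'(-2)) = 48 and h_2·M_2 + 2h_2·M_3 = 6(g'(1) - Δ_2) = -84.
Forward elimination and back-substitution give M_0 = 208/5, M_1 = -176/5, M_2 = 256/5, M_3 = -338/5.
On [-2, -1], g(x) = 1 - 6·(x + 2) + 104/5·(x + 2)² - 64/5·(x + 2)³.
With (x + 2) = 1/2: g(-3/2) = 8/5.

1.6000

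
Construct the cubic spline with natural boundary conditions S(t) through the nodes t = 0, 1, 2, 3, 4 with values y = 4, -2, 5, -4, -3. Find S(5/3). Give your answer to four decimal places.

With σ_i denoting the second derivative at x_i, h_i = 1, 1, 1, 1, and Δ_i = (y_(i+1) − y_i)/h_i = -6, 7, -9, 1:
  1·σ_0 + 4·σ_1 + 1·σ_2 = 6(Δ_1 - Δ_0) = 78
  1·σ_1 + 4·σ_2 + 1·σ_3 = 6(Δ_2 - Δ_1) = -96
  1·σ_2 + 4·σ_3 + 1·σ_4 = 6(Δ_3 - Δ_2) = 60
Natural end conditions: σ_0 = σ_4 = 0.
Forward elimination and back-substitution give σ_0 = 0, σ_1 = 807/28, σ_2 = -261/7, σ_3 = 681/28, σ_4 = 0.
On [1, 2], S(t) = -2 + 101/28·(t - 1) + 807/56·(t - 1)² - 617/56·(t - 1)³.
With (t - 1) = 2/3: S(5/3) = 670/189.

3.5450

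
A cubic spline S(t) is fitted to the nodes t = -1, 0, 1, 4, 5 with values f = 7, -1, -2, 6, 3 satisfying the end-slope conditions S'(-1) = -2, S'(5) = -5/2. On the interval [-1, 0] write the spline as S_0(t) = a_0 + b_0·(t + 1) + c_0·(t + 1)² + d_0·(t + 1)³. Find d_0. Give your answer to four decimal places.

7.0768

Put M_i = S'' at the i-th knot. Here h = (1, 1, 3, 1) and Δ = (-8, -1, 8/3, -3), so the interior equations h_(i-1)·M_(i-1) + 2(h_(i-1)+h_i)·M_i + h_i·M_(i+1) = 6(Δ_i − Δ_(i-1)) read
  1·M_0 + 4·M_1 + 1·M_2 = 6(Δ_1 - Δ_0) = 42
  1·M_1 + 8·M_2 + 3·M_3 = 6(Δ_2 - Δ_1) = 22
  3·M_2 + 8·M_3 + 1·M_4 = 6(Δ_3 - Δ_2) = -34
Clamped end conditions give two more equations: 2h_0·M_0 + h_0·M_1 = 6(Δ_0 - S'(-1)) = -36 and h_3·M_3 + 2h_3·M_4 = 6(S'(5) - Δ_3) = 3.
Solving the tridiagonal system: M_0 = -5963/228, M_1 = 1859/114, M_2 = 667/228, M_3 = -673/114, M_4 = 1015/228.
On [-1, 0], with S_0(t) = a_0 + b_0·(t + 1) + c_0·(t + 1)² + d_0·(t + 1)³: c_0 = M_0/2 = -5963/456, d_0 = (M_1 - M_0)/(6h_0) = 3227/456, b_0 = Δ_0 - h_0(2M_0 + M_1)/6 = -2.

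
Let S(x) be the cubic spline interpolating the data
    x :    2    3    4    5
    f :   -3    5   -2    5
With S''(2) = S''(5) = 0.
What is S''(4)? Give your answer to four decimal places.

Put M_i = S'' at the i-th knot. Here h = (1, 1, 1) and Δ = (8, -7, 7), so the interior equations h_(i-1)·M_(i-1) + 2(h_(i-1)+h_i)·M_i + h_i·M_(i+1) = 6(Δ_i − Δ_(i-1)) read
  1·M_0 + 4·M_1 + 1·M_2 = 6(Δ_1 - Δ_0) = -90
  1·M_1 + 4·M_2 + 1·M_3 = 6(Δ_2 - Δ_1) = 84
Natural end conditions: M_0 = M_3 = 0.
Solving: M_0 = 0, M_1 = -148/5, M_2 = 142/5, M_3 = 0.

28.4000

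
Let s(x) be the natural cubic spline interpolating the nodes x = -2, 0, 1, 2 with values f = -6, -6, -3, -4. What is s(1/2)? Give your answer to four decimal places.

-4.3207

Write M_i for s''(x_i). With h_i = 2, 1, 1 and divided differences Δ_i = 0, 3, -1, the continuity of s' gives the tridiagonal system
  2·M_0 + 6·M_1 + 1·M_2 = 6(Δ_1 - Δ_0) = 18
  1·M_1 + 4·M_2 + 1·M_3 = 6(Δ_2 - Δ_1) = -24
Natural end conditions: M_0 = M_3 = 0.
Forward elimination and back-substitution give M_0 = 0, M_1 = 96/23, M_2 = -162/23, M_3 = 0.
On [0, 1], s(x) = -6 + 64/23·x + 48/23·x² - 43/23·x³.
With x = 1/2: s(1/2) = -795/184.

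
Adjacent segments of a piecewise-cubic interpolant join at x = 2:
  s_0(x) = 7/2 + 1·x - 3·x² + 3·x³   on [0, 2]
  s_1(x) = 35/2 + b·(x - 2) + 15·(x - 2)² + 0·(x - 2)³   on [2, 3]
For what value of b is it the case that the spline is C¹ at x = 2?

25

s_0'(x) = 1 - 6·x + 9·x², so s_0'(2) = 25. On the right, s_1'(2) = b, so b = 25.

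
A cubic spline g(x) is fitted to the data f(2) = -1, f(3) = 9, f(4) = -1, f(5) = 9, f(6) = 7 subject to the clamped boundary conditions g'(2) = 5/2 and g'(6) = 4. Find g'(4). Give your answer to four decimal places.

With M_i denoting the second derivative at x_i, h_i = 1, 1, 1, 1, and Δ_i = (y_(i+1) − y_i)/h_i = 10, -10, 10, -2:
  1·M_0 + 4·M_1 + 1·M_2 = 6(Δ_1 - Δ_0) = -120
  1·M_1 + 4·M_2 + 1·M_3 = 6(Δ_2 - Δ_1) = 120
  1·M_2 + 4·M_3 + 1·M_4 = 6(Δ_3 - Δ_2) = -72
Clamped end conditions give two more equations: 2h_0·M_0 + h_0·M_1 = 6(Δ_0 - g'(2)) = 45 and h_3·M_3 + 2h_3·M_4 = 6(g'(6) - Δ_3) = 36.
Forward elimination and back-substitution give M_0 = 405/8, M_1 = -225/4, M_2 = 435/8, M_3 = -165/4, M_4 = 309/8.
On [4, 5], g'(x) = b_2 + 2c_2·(x - 4) + 3d_2·(x - 4)² with b_2 = Δ_2 - h_2(2M_2 + M_3)/6 = -5/4, c_2 = M_2/2 = 435/16, d_2 = (M_3 - M_2)/(6h_2) = -255/16. So g'(4) = -5/4.

-1.2500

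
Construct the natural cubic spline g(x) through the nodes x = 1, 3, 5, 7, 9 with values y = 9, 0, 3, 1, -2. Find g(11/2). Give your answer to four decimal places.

3.1554

Put M_i = g'' at the i-th knot. Here h = (2, 2, 2, 2) and Δ = (-9/2, 3/2, -1, -3/2), so the interior equations h_(i-1)·M_(i-1) + 2(h_(i-1)+h_i)·M_i + h_i·M_(i+1) = 6(Δ_i − Δ_(i-1)) read
  2·M_0 + 8·M_1 + 2·M_2 = 6(Δ_1 - Δ_0) = 36
  2·M_1 + 8·M_2 + 2·M_3 = 6(Δ_2 - Δ_1) = -15
  2·M_2 + 8·M_3 + 2·M_4 = 6(Δ_3 - Δ_2) = -3
Natural end conditions: M_0 = M_4 = 0.
Solving: M_0 = 0, M_1 = 597/112, M_2 = -93/28, M_3 = 51/112, M_4 = 0.
On [5, 7], g(x) = 3 + 17/16·(x - 5) - 93/56·(x - 5)² + 141/448·(x - 5)³.
With (x - 5) = 1/2: g(11/2) = 11309/3584.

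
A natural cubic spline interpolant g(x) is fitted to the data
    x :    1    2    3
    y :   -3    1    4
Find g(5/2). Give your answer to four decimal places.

2.5938

Let m_i = g''(x_i). Step sizes h_i = 1, 1; slopes of the chords Δ_i = (y_(i+1) - y_i)/h_i = 4, 3.
  1·m_0 + 4·m_1 + 1·m_2 = 6(Δ_1 - Δ_0) = -6
Natural end conditions: m_0 = m_2 = 0.
Hence m_0 = 0, m_1 = -3/2, m_2 = 0.
On [2, 3], g(x) = 1 + 7/2·(x - 2) - 3/4·(x - 2)² + 1/4·(x - 2)³.
With (x - 2) = 1/2: g(5/2) = 83/32.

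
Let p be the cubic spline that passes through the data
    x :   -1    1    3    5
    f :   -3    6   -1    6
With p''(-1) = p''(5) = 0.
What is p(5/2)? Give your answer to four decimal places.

With M_i denoting the second derivative at x_i, h_i = 2, 2, 2, and Δ_i = (y_(i+1) − y_i)/h_i = 9/2, -7/2, 7/2:
  2·M_0 + 8·M_1 + 2·M_2 = 6(Δ_1 - Δ_0) = -48
  2·M_1 + 8·M_2 + 2·M_3 = 6(Δ_2 - Δ_1) = 42
Natural end conditions: M_0 = M_3 = 0.
Solving: M_0 = 0, M_1 = -39/5, M_2 = 36/5, M_3 = 0.
On [1, 3], p(x) = 6 - 7/10·(x - 1) - 39/10·(x - 1)² + 5/4·(x - 1)³.
With (x - 1) = 3/2: p(5/2) = 63/160.

0.3938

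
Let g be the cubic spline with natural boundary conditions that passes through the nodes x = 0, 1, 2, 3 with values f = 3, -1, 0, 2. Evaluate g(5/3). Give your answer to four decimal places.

-0.6840

Put M_i = g'' at the i-th knot. Here h = (1, 1, 1) and Δ = (-4, 1, 2), so the interior equations h_(i-1)·M_(i-1) + 2(h_(i-1)+h_i)·M_i + h_i·M_(i+1) = 6(Δ_i − Δ_(i-1)) read
  1·M_0 + 4·M_1 + 1·M_2 = 6(Δ_1 - Δ_0) = 30
  1·M_1 + 4·M_2 + 1·M_3 = 6(Δ_2 - Δ_1) = 6
Natural end conditions: M_0 = M_3 = 0.
Hence M_0 = 0, M_1 = 38/5, M_2 = -2/5, M_3 = 0.
On [1, 2], g(x) = -1 - 22/15·(x - 1) + 19/5·(x - 1)² - 4/3·(x - 1)³.
With (x - 1) = 2/3: g(5/3) = -277/405.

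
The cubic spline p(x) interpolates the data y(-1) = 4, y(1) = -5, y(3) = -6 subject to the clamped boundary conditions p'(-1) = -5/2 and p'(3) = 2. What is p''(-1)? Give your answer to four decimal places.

-4.8750

Write M_i for p''(x_i). With h_i = 2, 2 and divided differences Δ_i = -9/2, -1/2, the continuity of p' gives the tridiagonal system
  2·M_0 + 8·M_1 + 2·M_2 = 6(Δ_1 - Δ_0) = 24
Clamped end conditions give two more equations: 2h_0·M_0 + h_0·M_1 = 6(Δ_0 - p'(-1)) = -12 and h_1·M_1 + 2h_1·M_2 = 6(p'(3) - Δ_1) = 15.
Hence M_0 = -39/8, M_1 = 15/4, M_2 = 15/8.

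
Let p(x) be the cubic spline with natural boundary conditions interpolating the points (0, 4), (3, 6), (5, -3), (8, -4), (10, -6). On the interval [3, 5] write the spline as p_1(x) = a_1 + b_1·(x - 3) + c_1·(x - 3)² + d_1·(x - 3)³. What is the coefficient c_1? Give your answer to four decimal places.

With M_i denoting the second derivative at x_i, h_i = 3, 2, 3, 2, and Δ_i = (y_(i+1) − y_i)/h_i = 2/3, -9/2, -1/3, -1:
  3·M_0 + 10·M_1 + 2·M_2 = 6(Δ_1 - Δ_0) = -31
  2·M_1 + 10·M_2 + 3·M_3 = 6(Δ_2 - Δ_1) = 25
  3·M_2 + 10·M_3 + 2·M_4 = 6(Δ_3 - Δ_2) = -4
Natural end conditions: M_0 = M_4 = 0.
Hence M_0 = 0, M_1 = -223/58, M_2 = 108/29, M_3 = -44/29, M_4 = 0.
On [3, 5], with p_1(x) = a_1 + b_1·(x - 3) + c_1·(x - 3)² + d_1·(x - 3)³: c_1 = M_1/2 = -223/116, d_1 = (M_2 - M_1)/(6h_1) = 439/696, b_1 = Δ_1 - h_1(2M_1 + M_2)/6 = -553/174.

-1.9224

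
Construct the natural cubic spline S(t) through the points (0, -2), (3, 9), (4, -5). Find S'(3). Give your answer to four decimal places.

-9.5833

Write M_i for S''(x_i). With h_i = 3, 1 and divided differences Δ_i = 11/3, -14, the continuity of S' gives the tridiagonal system
  3·M_0 + 8·M_1 + 1·M_2 = 6(Δ_1 - Δ_0) = -106
Natural end conditions: M_0 = M_2 = 0.
Solving the tridiagonal system: M_0 = 0, M_1 = -53/4, M_2 = 0.
On [3, 4], S'(t) = b_1 + 2c_1·(t - 3) + 3d_1·(t - 3)² with b_1 = Δ_1 - h_1(2M_1 + M_2)/6 = -115/12, c_1 = M_1/2 = -53/8, d_1 = (M_2 - M_1)/(6h_1) = 53/24. So S'(3) = -115/12.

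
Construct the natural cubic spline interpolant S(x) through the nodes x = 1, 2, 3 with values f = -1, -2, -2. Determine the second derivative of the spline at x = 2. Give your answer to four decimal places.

1.5000

With M_i denoting the second derivative at x_i, h_i = 1, 1, and Δ_i = (y_(i+1) − y_i)/h_i = -1, 0:
  1·M_0 + 4·M_1 + 1·M_2 = 6(Δ_1 - Δ_0) = 6
Natural end conditions: M_0 = M_2 = 0.
Forward elimination and back-substitution give M_0 = 0, M_1 = 3/2, M_2 = 0.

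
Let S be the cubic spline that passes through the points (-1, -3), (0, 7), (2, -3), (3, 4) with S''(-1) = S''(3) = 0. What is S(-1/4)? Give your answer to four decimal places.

Put m_i = S'' at the i-th knot. Here h = (1, 2, 1) and Δ = (10, -5, 7), so the interior equations h_(i-1)·m_(i-1) + 2(h_(i-1)+h_i)·m_i + h_i·m_(i+1) = 6(Δ_i − Δ_(i-1)) read
  1·m_0 + 6·m_1 + 2·m_2 = 6(Δ_1 - Δ_0) = -90
  2·m_1 + 6·m_2 + 1·m_3 = 6(Δ_2 - Δ_1) = 72
Natural end conditions: m_0 = m_3 = 0.
Solving the tridiagonal system: m_0 = 0, m_1 = -171/8, m_2 = 153/8, m_3 = 0.
On [-1, 0], S(t) = -3 + 217/16·(t + 1) + 0·(t + 1)² - 57/16·(t + 1)³.
With (t + 1) = 3/4: S(-1/4) = 5805/1024.

5.6689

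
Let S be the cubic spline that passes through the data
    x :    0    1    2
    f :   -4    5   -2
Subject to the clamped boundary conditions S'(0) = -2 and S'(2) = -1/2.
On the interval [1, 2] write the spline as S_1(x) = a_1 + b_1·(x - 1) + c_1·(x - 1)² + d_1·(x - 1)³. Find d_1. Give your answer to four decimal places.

15.6250

With M_i denoting the second derivative at x_i, h_i = 1, 1, and Δ_i = (y_(i+1) − y_i)/h_i = 9, -7:
  1·M_0 + 4·M_1 + 1·M_2 = 6(Δ_1 - Δ_0) = -96
Clamped end conditions give two more equations: 2h_0·M_0 + h_0·M_1 = 6(Δ_0 - S'(0)) = 66 and h_1·M_1 + 2h_1·M_2 = 6(S'(2) - Δ_1) = 39.
Forward elimination and back-substitution give M_0 = 231/4, M_1 = -99/2, M_2 = 177/4.
On [1, 2], with S_1(x) = a_1 + b_1·(x - 1) + c_1·(x - 1)² + d_1·(x - 1)³: c_1 = M_1/2 = -99/4, d_1 = (M_2 - M_1)/(6h_1) = 125/8, b_1 = Δ_1 - h_1(2M_1 + M_2)/6 = 17/8.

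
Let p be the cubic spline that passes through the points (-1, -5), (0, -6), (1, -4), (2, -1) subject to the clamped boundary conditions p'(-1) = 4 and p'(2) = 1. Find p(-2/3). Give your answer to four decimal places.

-4.5778

With M_i denoting the second derivative at x_i, h_i = 1, 1, 1, and Δ_i = (y_(i+1) − y_i)/h_i = -1, 2, 3:
  1·M_0 + 4·M_1 + 1·M_2 = 6(Δ_1 - Δ_0) = 18
  1·M_1 + 4·M_2 + 1·M_3 = 6(Δ_2 - Δ_1) = 6
Clamped end conditions give two more equations: 2h_0·M_0 + h_0·M_1 = 6(Δ_0 - p'(-1)) = -30 and h_2·M_2 + 2h_2·M_3 = 6(p'(2) - Δ_2) = -12.
Hence M_0 = -98/5, M_1 = 46/5, M_2 = 4/5, M_3 = -32/5.
On [-1, 0], p(t) = -5 + 4·(t + 1) - 49/5·(t + 1)² + 24/5·(t + 1)³.
With (t + 1) = 1/3: p(-2/3) = -206/45.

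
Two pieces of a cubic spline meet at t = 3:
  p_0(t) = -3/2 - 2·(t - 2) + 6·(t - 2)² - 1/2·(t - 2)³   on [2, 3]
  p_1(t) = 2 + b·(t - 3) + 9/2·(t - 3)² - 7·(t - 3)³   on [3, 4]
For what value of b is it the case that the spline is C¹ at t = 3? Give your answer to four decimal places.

8.5000

p_0'(t) = -2 + 12·(t - 2) - 3/2·(t - 2)², so p_0'(3) = 17/2. On the right, p_1'(3) = b, so b = 17/2.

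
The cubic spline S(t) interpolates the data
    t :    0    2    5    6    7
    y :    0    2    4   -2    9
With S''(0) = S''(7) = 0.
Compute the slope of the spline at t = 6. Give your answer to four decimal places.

1.7105

With M_i denoting the second derivative at x_i, h_i = 2, 3, 1, 1, and Δ_i = (y_(i+1) − y_i)/h_i = 1, 2/3, -6, 11:
  2·M_0 + 10·M_1 + 3·M_2 = 6(Δ_1 - Δ_0) = -2
  3·M_1 + 8·M_2 + 1·M_3 = 6(Δ_2 - Δ_1) = -40
  1·M_2 + 4·M_3 + 1·M_4 = 6(Δ_3 - Δ_2) = 102
Natural end conditions: M_0 = M_4 = 0.
Solving: M_0 = 0, M_1 = 362/137, M_2 = -1298/137, M_3 = 3818/137, M_4 = 0.
On [6, 7], S'(t) = b_3 + 2c_3·(t - 6) + 3d_3·(t - 6)² with b_3 = Δ_3 - h_3(2M_3 + M_4)/6 = 703/411, c_3 = M_3/2 = 1909/137, d_3 = (M_4 - M_3)/(6h_3) = -1909/411. So S'(6) = 703/411.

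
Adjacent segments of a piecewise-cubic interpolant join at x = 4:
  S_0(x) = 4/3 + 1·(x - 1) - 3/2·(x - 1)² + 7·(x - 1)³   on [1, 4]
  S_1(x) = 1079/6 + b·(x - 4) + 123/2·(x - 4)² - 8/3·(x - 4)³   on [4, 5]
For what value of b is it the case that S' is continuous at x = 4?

S_0'(x) = 1 - 3·(x - 1) + 21·(x - 1)², so S_0'(4) = 181. On the right, S_1'(4) = b, so b = 181.

181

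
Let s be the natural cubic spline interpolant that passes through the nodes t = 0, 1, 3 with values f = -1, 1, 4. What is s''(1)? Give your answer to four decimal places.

Write σ_i for s''(x_i). With h_i = 1, 2 and divided differences Δ_i = 2, 3/2, the continuity of s' gives the tridiagonal system
  1·σ_0 + 6·σ_1 + 2·σ_2 = 6(Δ_1 - Δ_0) = -3
Natural end conditions: σ_0 = σ_2 = 0.
Hence σ_0 = 0, σ_1 = -1/2, σ_2 = 0.

-0.5000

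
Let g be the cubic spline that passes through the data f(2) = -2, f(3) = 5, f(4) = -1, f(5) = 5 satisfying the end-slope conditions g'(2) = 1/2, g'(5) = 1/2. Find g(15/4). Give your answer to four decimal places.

Write M_i for g''(x_i). With h_i = 1, 1, 1 and divided differences Δ_i = 7, -6, 6, the continuity of g' gives the tridiagonal system
  1·M_0 + 4·M_1 + 1·M_2 = 6(Δ_1 - Δ_0) = -78
  1·M_1 + 4·M_2 + 1·M_3 = 6(Δ_2 - Δ_1) = 72
Clamped end conditions give two more equations: 2h_0·M_0 + h_0·M_1 = 6(Δ_0 - g'(2)) = 39 and h_2·M_2 + 2h_2·M_3 = 6(g'(5) - Δ_2) = -33.
Solving the tridiagonal system: M_0 = 193/5, M_1 = -191/5, M_2 = 181/5, M_3 = -173/5.
On [3, 4], g(x) = 5 + 7/10·(x - 3) - 191/10·(x - 3)² + 62/5·(x - 3)³.
With (x - 3) = 3/4: g(15/4) = 1/80.

0.0125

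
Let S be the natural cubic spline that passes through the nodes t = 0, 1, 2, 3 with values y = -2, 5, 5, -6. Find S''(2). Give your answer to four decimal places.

-14.8000

Let M_i = S''(x_i). Step sizes h_i = 1, 1, 1; slopes of the chords Δ_i = (y_(i+1) - y_i)/h_i = 7, 0, -11.
  1·M_0 + 4·M_1 + 1·M_2 = 6(Δ_1 - Δ_0) = -42
  1·M_1 + 4·M_2 + 1·M_3 = 6(Δ_2 - Δ_1) = -66
Natural end conditions: M_0 = M_3 = 0.
Solving: M_0 = 0, M_1 = -34/5, M_2 = -74/5, M_3 = 0.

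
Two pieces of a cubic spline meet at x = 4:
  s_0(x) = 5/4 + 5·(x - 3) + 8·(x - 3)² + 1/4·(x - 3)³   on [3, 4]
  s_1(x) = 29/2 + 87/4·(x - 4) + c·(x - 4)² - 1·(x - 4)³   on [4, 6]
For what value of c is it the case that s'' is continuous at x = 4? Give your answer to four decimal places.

8.7500

s_0''(x) = 16 + 3/2·(x - 3), so s_0''(4) = 35/2. On the right, s_1''(4) = 2c, so c = 35/4.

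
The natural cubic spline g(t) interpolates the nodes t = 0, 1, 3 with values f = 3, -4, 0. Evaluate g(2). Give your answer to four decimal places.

-4.2500

Write M_i for g''(x_i). With h_i = 1, 2 and divided differences Δ_i = -7, 2, the continuity of g' gives the tridiagonal system
  1·M_0 + 6·M_1 + 2·M_2 = 6(Δ_1 - Δ_0) = 54
Natural end conditions: M_0 = M_2 = 0.
Forward elimination and back-substitution give M_0 = 0, M_1 = 9, M_2 = 0.
On [1, 3], g(t) = -4 - 4·(t - 1) + 9/2·(t - 1)² - 3/4·(t - 1)³.
With (t - 1) = 1: g(2) = -17/4.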